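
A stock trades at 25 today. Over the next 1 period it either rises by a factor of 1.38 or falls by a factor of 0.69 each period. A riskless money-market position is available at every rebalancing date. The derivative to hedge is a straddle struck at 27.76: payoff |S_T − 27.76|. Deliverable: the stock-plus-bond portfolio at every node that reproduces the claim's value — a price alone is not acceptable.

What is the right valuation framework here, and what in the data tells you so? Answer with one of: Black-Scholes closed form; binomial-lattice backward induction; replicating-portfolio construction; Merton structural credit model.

framework: replicating-portfolio construction

Key observation: what is demanded is not a single number but the (Δ, B) position at each node of the 1.38/0.69 tree starting at 25; constructing those positions is the replicating-portfolio method.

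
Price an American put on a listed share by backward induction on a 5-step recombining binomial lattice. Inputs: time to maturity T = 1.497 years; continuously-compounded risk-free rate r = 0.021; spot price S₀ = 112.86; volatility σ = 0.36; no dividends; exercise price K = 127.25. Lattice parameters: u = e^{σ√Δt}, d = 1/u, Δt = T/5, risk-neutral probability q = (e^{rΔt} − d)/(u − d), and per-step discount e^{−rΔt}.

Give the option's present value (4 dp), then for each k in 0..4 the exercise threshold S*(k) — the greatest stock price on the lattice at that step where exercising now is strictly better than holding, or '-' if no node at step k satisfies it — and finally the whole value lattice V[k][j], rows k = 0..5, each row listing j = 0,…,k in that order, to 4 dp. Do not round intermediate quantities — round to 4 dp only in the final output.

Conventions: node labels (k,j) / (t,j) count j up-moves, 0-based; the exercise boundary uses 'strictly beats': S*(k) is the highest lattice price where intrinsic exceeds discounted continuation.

price = 26.9462
boundary = - - 76.1102 62.5021 76.1102
tree:
26.9462
37.9325 14.7624
51.1398 23.3601 5.1418
64.7479 35.5925 9.7045 0.0000
75.9230 51.1398 18.3159 0.0000 0.0000
85.1000 64.7479 34.5688 0.0000 0.0000 0.0000

params: Δt=0.29940 u=1.21772 d=0.82120 q=0.46682 e^(-rΔt)=0.99373
t_5 payoffs: 85.1000 64.7479 34.5688 0.0000 0.0000 0.0000
t_4: node(4,0) S=51.3270 payoff=75.9230 vs cont=75.1254 → 75.9230 [stop]  node(4,1) S=76.1102 payoff=51.1398 vs cont=50.3422 → 51.1398 [stop]  node(4,2) S=112.8600 payoff=14.3900 vs cont=18.3159 → 18.3159 [wait]  node(4,3) S=167.3544 payoff=0.0000 vs cont=0.0000 → 0.0000 [wait]  node(4,4) S=248.1614 payoff=0.0000 vs cont=0.0000 → 0.0000 [wait]  ⇒ S*(4)=76.1102
t_3: node(3,0) S=62.5021 payoff=64.7479 vs cont=63.9504 → 64.7479 [stop]  node(3,1) S=92.6812 payoff=34.5688 vs cont=35.5925 → 35.5925 [wait]  node(3,2) S=137.4322 payoff=0.0000 vs cont=9.7045 → 9.7045 [wait]  node(3,3) S=203.7913 payoff=0.0000 vs cont=0.0000 → 0.0000 [wait]  ⇒ S*(3)=62.5021
t_2: node(2,0) S=76.1102 payoff=51.1398 vs cont=50.8171 → 51.1398 [stop]  node(2,1) S=112.8600 payoff=14.3900 vs cont=23.3601 → 23.3601 [wait]  node(2,2) S=167.3544 payoff=0.0000 vs cont=5.1418 → 5.1418 [wait]  ⇒ S*(2)=76.1102
t_1: node(1,0) S=92.6812 payoff=34.5688 vs cont=37.9325 → 37.9325 [wait]  node(1,1) S=137.4322 payoff=0.0000 vs cont=14.7624 → 14.7624 [wait]  ⇒ S*(1)=-
t_0: node(0,0) S=112.8600 payoff=14.3900 vs cont=26.9462 → 26.9462 [wait]  ⇒ S*(0)=-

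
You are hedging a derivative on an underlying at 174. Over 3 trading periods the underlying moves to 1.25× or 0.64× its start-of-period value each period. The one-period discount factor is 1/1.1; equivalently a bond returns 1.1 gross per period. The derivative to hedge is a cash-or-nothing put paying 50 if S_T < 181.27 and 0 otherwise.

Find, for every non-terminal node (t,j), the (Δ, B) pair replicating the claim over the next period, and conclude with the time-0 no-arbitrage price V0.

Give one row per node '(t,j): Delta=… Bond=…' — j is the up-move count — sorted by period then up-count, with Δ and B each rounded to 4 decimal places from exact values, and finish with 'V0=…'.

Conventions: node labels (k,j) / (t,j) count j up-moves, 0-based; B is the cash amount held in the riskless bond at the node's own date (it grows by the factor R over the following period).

Since d<R<u, set p* = (R−d)/(u−d) = 0.7541; price each node as the discounted p*-expectation of its children.
Expiry values: V(3,0)=50.0000, V(3,1)=50.0000, V(3,2)=50.0000, V(3,3)=0.0000
Node (2,0) S=71.2704: V=(p*·50.0000+(1−p*)·50.0000)/1.1=45.4545; Δ=(50.0000−50.0000)/(89.0880−45.6131)=0.0000; B=V−Δ·S=45.4545
Node (2,1) S=139.2000: V=(p*·50.0000+(1−p*)·50.0000)/1.1=45.4545; Δ=(50.0000−50.0000)/(174.0000−89.0880)=0.0000; B=V−Δ·S=45.4545
Node (2,2) S=271.8750: V=(p*·0.0000+(1−p*)·50.0000)/1.1=11.1773; Δ=(0.0000−50.0000)/(339.8438−174.0000)=-0.3015; B=V−Δ·S=93.1446
Node (1,0) S=111.3600: V=(p*·45.4545+(1−p*)·45.4545)/1.1=41.3223; Δ=(45.4545−45.4545)/(139.2000−71.2704)=0.0000; B=V−Δ·S=41.3223
Node (1,1) S=217.5000: V=(p*·11.1773+(1−p*)·45.4545)/1.1=17.8238; Δ=(11.1773−45.4545)/(271.8750−139.2000)=-0.2584; B=V−Δ·S=74.0159
Node (0,0) S=174.0000: V=(p*·17.8238+(1−p*)·41.3223)/1.1=21.4565; Δ=(17.8238−41.3223)/(217.5000−111.3600)=-0.2214; B=V−Δ·S=59.9786
As a check, the time-0 holding Δ(0,0)·S0 + B(0,0) comes to 21.4565 — exactly V0.

(0,0): Delta=-0.2214 Bond=59.9786
(1,0): Delta=0.0000 Bond=41.3223
(1,1): Delta=-0.2584 Bond=74.0159
(2,0): Delta=0.0000 Bond=45.4545
(2,1): Delta=0.0000 Bond=45.4545
(2,2): Delta=-0.3015 Bond=93.1446
V0=21.4565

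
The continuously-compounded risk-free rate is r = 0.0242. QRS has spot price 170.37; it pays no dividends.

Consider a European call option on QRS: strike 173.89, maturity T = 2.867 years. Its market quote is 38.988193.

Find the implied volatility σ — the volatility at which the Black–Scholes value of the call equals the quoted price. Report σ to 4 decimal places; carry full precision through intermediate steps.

sigma = 0.3132

At σ = 0.3132 the Black–Scholes value reproduces the quote:
σ√T = 0.3132·√2.867 = 0.530317
d₁ = (ln(S/K) + (r+σ²/2)T) / (σ√T) = (ln(170.37/173.89) + (0.0242+0.3132²/2)·2.867) / 0.530317 = (-0.020450 + 0.209999) / 0.530317 = 0.357426
d₂ = d₁ − σ√T = 0.357426 − 0.530317 = -0.172891
e^{−rT} = 0.932971
N(d₁) = 0.639614,  N(d₂) = 0.431369
V = S·N(d₁) − K·e^{−rT}·N(d₂) = 108.970961 − 69.982768 = 38.988193 (the quoted price), and the Black–Scholes price is strictly increasing in σ, so σ is unique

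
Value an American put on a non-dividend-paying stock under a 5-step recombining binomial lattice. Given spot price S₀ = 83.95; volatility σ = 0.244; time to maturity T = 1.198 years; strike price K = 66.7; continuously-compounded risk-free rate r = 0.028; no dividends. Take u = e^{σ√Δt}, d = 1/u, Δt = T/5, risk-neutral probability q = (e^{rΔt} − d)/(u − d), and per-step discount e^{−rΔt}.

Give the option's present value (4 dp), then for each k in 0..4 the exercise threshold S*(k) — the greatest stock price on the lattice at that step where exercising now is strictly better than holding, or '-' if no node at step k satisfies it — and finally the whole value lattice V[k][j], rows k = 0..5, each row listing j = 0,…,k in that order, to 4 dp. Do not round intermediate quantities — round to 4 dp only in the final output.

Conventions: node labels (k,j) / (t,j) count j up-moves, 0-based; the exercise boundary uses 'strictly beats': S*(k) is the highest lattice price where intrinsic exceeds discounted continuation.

price = 1.8835
boundary = - - - - 52.0643
tree:
1.8835
3.2874 0.4954
5.6093 0.9940 0.0000
9.2747 1.9945 0.0000 0.0000
14.6357 4.0022 0.0000 0.0000 0.0000
20.4970 8.0308 0.0000 0.0000 0.0000 0.0000

Δt=0.23960  u=1.12686  d=0.88742  q=0.49829  discount=0.99331
step 5 (expiry): payoffs max(K−S,0) = 20.4970 8.0308 0.0000 0.0000 0.0000 0.0000
step 4: (k=4,j=0): S=52.0643, K−S=14.6357, hold=14.1897 ⇒ V=14.6357 exercise | (k=4,j=1): S=66.1120, K−S=0.5880, hold=4.0022 ⇒ V=4.0022 continue | (k=4,j=2): S=83.9500, K−S=0.0000, hold=0.0000 ⇒ V=0.0000 continue | (k=4,j=3): S=106.6009, K−S=0.0000, hold=0.0000 ⇒ V=0.0000 continue | (k=4,j=4): S=135.3634, K−S=0.0000, hold=0.0000 ⇒ V=0.0000 continue  boundary S*=52.0643
step 3: (k=3,j=0): S=58.6692, K−S=8.0308, hold=9.2747 ⇒ V=9.2747 continue | (k=3,j=1): S=74.4990, K−S=0.0000, hold=1.9945 ⇒ V=1.9945 continue | (k=3,j=2): S=94.5999, K−S=0.0000, hold=0.0000 ⇒ V=0.0000 continue | (k=3,j=3): S=120.1244, K−S=0.0000, hold=0.0000 ⇒ V=0.0000 continue  boundary S*=-
step 2: (k=2,j=0): S=66.1120, K−S=0.5880, hold=5.6093 ⇒ V=5.6093 continue | (k=2,j=1): S=83.9500, K−S=0.0000, hold=0.9940 ⇒ V=0.9940 continue | (k=2,j=2): S=106.6009, K−S=0.0000, hold=0.0000 ⇒ V=0.0000 continue  boundary S*=-
step 1: (k=1,j=0): S=74.4990, K−S=0.0000, hold=3.2874 ⇒ V=3.2874 continue | (k=1,j=1): S=94.5999, K−S=0.0000, hold=0.4954 ⇒ V=0.4954 continue  boundary S*=-
step 0: (k=0,j=0): S=83.9500, K−S=0.0000, hold=1.8835 ⇒ V=1.8835 continue  boundary S*=-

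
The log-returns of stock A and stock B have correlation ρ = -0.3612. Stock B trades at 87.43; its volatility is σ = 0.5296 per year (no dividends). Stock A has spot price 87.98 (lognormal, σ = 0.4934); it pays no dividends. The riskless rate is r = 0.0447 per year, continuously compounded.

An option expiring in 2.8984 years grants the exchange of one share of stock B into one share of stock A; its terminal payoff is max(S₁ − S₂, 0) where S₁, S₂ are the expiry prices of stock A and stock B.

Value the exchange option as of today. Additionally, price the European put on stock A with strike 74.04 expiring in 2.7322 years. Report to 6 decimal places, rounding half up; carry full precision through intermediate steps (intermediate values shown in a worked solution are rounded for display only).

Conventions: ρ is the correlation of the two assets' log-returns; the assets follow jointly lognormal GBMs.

σ_eff = √(σ₁² + σ₂² − 2ρσ₁σ₂) = √(0.4934² + 0.5296² − 2·-0.3612·0.4934·0.5296) = 0.844207
d₁ = (ln(S₁/S₂) + (q₂ − q₁ + σ_eff²/2)T) / (σ_eff√T) = (ln(87.98/87.43) + (0.0 − 0.0 + 0.356343)·2.8984) / 1.437237 = 0.722982
d₂ = d₁ − σ_eff√T = 0.722982 − 1.437237 = -0.714255
N(d₁) = 0.765154,  N(d₂) = 0.237535
V = S₁·e^{−q₁T}·N(d₁) − S₂·e^{−q₂T}·N(d₂) = 67.318287 − 20.767660 = 46.550627
[vanilla: stock A put K=74.04]
σ√T = 0.4934·√2.7322 = 0.815559
d₁ = (ln(S/K) + (r+σ²/2)T) / (σ√T) = (ln(87.98/74.04) + (0.0447+0.4934²/2)·2.7322) / 0.815559 = (0.172504 + 0.454698) / 0.815559 = 0.769045
d₂ = d₁ − σ√T = 0.769045 − 0.815559 = -0.046514
e^{−rT} = 0.885034
N(−d₁) = 0.220933,  N(−d₂) = 0.518550
price = K·e^{−rT}·N(−d₂) − S·N(−d₁) = 33.979477 − 19.437710 = 14.541767

exchange price = 46.550627
price(stock A put K=74.04) = 14.541767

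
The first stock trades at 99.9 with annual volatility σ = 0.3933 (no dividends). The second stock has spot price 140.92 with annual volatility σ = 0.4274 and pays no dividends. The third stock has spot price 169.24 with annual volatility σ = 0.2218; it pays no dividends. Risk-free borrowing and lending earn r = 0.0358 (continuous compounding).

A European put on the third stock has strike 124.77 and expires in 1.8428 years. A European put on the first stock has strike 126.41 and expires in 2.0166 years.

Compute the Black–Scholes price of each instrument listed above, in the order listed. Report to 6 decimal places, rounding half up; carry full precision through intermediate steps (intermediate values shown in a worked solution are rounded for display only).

price(the third stock put K=124.77) = 2.208182
price(the first stock put K=126.41) = 33.757983

[the third stock put K=124.77]
σ√T = 0.2218·√1.8428 = 0.301093
d₁ = (ln(S/K) + (r+σ²/2)T) / (σ√T) = (ln(169.24/124.77) + (0.0358+0.2218²/2)·1.8428) / 0.301093 = (0.304846 + 0.111301) / 0.301093 = 1.382120
d₂ = d₁ − σ√T = 1.382120 − 0.301093 = 1.081027
e^{−rT} = 0.936157
N(−d₁) = 0.083467,  N(−d₂) = 0.139843
price = K·e^{−rT}·N(−d₂) − S·N(−d₁) = 16.334221 − 14.126039 = 2.208182
[the first stock put K=126.41]
σ√T = 0.3933·√2.0166 = 0.558514
d₁ = (ln(S/K) + (r+σ²/2)T) / (σ√T) = (ln(99.9/126.41) + (0.0358+0.3933²/2)·2.0166) / 0.558514 = (-0.235361 + 0.228163) / 0.558514 = -0.012888
d₂ = d₁ − σ√T = -0.012888 − 0.558514 = -0.571401
e^{−rT} = 0.930350
N(−d₁) = 0.505141,  N(−d₂) = 0.716136
price = K·e^{−rT}·N(−d₂) − S·N(−d₁) = 84.221592 − 50.463609 = 33.757983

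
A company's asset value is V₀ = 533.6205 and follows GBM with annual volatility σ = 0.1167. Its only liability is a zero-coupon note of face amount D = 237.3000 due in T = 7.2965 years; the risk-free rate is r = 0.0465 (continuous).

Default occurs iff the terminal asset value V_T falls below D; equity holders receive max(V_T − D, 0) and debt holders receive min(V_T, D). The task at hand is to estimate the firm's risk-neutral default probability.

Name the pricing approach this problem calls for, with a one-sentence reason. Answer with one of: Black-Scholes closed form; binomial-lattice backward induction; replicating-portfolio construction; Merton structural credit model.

Key observation: the question is about default risk generated by asset-value dynamics against a debt face of 237.3000 — the structural framework prices exactly that.

framework: Merton structural credit model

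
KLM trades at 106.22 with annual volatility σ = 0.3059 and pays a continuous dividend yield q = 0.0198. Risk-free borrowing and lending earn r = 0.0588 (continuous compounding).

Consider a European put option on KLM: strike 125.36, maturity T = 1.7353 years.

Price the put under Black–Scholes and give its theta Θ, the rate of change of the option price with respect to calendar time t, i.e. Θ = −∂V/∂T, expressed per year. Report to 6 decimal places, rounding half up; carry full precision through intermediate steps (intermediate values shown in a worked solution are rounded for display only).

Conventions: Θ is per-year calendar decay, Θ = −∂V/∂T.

price = 23.015333
Θ = -1.328610

σ√T = 0.3059·√1.7353 = 0.402964
d₁ = (ln(S/K) + (r−q+σ²/2)T) / (σ√T) = (ln(106.22/125.36) + (0.0588−0.0198+0.3059²/2)·1.7353) / 0.402964 = (-0.165677 + 0.148867) / 0.402964 = -0.041717
d₂ = d₁ − σ√T = -0.041717 − 0.402964 = -0.444681
e^{−rT} = 0.902997
e^{−qT} = 0.966225
N(−d₁) = 0.516638,  N(−d₂) = 0.671725
Put price V = K·e^{−rT}·N(−d₂) − S·e^{−qT}·N(−d₁) = 76.039087 − 53.023755 = 23.015333
φ(d₁) = (1/√(2π))·e^{−d₁²/2} = 0.398595
Θ = −S·e^{−qT}·φ(d₁)·σ/(2√T) − q·S·e^{−qT}·N(−d₁) + r·K·e^{−rT}·N(−d₂) = −4.749838 − 1.049870 + 4.471098 = -1.328610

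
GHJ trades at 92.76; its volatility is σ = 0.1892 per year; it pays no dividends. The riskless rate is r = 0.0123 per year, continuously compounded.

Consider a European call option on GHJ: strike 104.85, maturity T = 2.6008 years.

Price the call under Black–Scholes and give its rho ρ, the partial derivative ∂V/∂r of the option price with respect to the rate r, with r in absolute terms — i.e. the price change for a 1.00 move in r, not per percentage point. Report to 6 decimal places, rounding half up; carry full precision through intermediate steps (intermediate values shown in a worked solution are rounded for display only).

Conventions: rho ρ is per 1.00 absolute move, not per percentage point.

σ√T = 0.1892·√2.6008 = 0.305123
d₁ = (ln(S/K) + (r+σ²/2)T) / (σ√T) = (ln(92.76/104.85) + (0.0123+0.1892²/2)·2.6008) / 0.305123 = (-0.122515 + 0.078540) / 0.305123 = -0.144124
d₂ = d₁ − σ√T = -0.144124 − 0.305123 = -0.449247
e^{−rT} = 0.968516
N(d₁) = 0.442701,  N(d₂) = 0.326627
Call price V = S·N(d₁) − K·e^{−rT}·N(d₂) = 41.064978 − 33.168617 = 7.896360
ρ = K·T·e^{−rT}·N(d₂) = 86.264940

price = 7.896360
ρ = 86.264940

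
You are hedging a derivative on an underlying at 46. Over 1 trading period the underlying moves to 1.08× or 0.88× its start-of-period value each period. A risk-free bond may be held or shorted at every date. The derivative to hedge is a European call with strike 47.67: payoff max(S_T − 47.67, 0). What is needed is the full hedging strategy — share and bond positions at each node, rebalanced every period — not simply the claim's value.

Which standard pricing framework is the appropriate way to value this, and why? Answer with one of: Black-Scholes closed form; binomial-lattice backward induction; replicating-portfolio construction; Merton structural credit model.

framework: replicating-portfolio construction

Key observation: what is demanded is not a single number but the (Δ, B) position at each node of the 1.08/0.88 tree starting at 46; constructing those positions is the replicating-portfolio method.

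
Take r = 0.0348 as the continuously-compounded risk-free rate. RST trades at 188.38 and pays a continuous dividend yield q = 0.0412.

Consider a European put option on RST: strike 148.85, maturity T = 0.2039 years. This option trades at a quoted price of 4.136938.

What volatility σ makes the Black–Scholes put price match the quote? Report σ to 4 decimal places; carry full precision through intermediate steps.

At σ = 0.5670 the Black–Scholes value reproduces the quote:
σ√T = 0.567·√0.2039 = 0.256030
d₁ = (ln(S/K) + (r−q+σ²/2)T) / (σ√T) = (ln(188.38/148.85) + (0.0348−0.0412+0.567²/2)·0.2039) / 0.256030 = (0.235522 + 0.031471) / 0.256030 = 1.042817
d₂ = d₁ − σ√T = 1.042817 − 0.256030 = 0.786787
e^{−rT} = 0.992929
e^{−qT} = 0.991635
N(−d₁) = 0.148517,  N(−d₂) = 0.215703
V = K·e^{−rT}·N(−d₂) − S·e^{−qT}·N(−d₁) = 31.880432 − 27.743495 = 4.136938 (equal to the quote); since ∂V/∂σ > 0 for all σ, the implied volatility is unique

sigma = 0.5670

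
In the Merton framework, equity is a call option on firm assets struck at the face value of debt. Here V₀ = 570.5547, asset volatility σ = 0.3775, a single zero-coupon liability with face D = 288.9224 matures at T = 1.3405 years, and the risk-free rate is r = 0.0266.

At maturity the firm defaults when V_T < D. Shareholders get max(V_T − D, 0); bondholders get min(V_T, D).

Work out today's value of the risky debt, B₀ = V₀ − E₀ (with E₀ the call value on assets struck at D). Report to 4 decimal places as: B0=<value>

Work the structural quantities from V₀ = 570.5547 against face 288.9224:
d₁ = [ln(V₀/D) + (r + σ²/2)T] / (σ√T)
   = [ln(570.5547/288.9224) + (0.0266 + 0.5·0.3775²)·1.3405] / (0.3775·√1.3405)
   = [0.680451 + 0.131172] / 0.437069 = 1.856966
d₂ = d₁ − σ√T = 1.856966 − 0.437069 = 1.419897
N(d₁) = 0.968342,  N(d₂) = 0.922181,  e^(−rT) = 0.964971
E₀ = V₀·N(d₁) − D·e^(−rT)·N(d₂)
   = 570.5547·0.968342 − 288.9224·0.964971·0.922181 = 295.386404
B₀ = V₀ − E₀ = 570.5547 − 295.386404 = 275.168296

B0=275.1683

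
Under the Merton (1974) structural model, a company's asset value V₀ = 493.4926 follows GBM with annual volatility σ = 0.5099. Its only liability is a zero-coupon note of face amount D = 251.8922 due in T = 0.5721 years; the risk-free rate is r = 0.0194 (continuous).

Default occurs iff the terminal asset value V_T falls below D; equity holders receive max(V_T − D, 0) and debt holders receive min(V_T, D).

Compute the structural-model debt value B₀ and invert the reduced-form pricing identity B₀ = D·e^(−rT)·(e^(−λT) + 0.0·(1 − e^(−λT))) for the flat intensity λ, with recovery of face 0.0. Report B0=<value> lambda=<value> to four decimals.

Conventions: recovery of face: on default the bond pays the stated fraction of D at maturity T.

B0=247.0728 lambda=0.0144

Work the structural quantities from V₀ = 493.4926 against face 251.8922:
d₁ = [ln(V₀/D) + (r + σ²/2)T] / (σ√T)
   = [ln(493.4926/251.8922) + (0.0194 + 0.5·0.5099²)·0.5721] / (0.5099·√0.5721)
   = [0.672507 + 0.085471] / 0.385675 = 1.965330
d₂ = d₁ − σ√T = 1.965330 − 0.385675 = 1.579656
N(d₁) = 0.975312,  N(d₂) = 0.942907,  e^(−rT) = 0.988963
E₀ = V₀·N(d₁) − D·e^(−rT)·N(d₂)
   = 493.4926·0.975312 − 251.8922·0.988963·0.942907 = 246.419794
B₀ = V₀ − E₀ = 493.4926 − 246.419794 = 247.072806
e^(−λT) = (B₀·e^(rT)/D − 0)/(1 − 0) = (247.0728·1.011161/251.8922 − 0)/1 = 0.99181424
λ = −ln(0.99181424)/0.5721 = 0.014367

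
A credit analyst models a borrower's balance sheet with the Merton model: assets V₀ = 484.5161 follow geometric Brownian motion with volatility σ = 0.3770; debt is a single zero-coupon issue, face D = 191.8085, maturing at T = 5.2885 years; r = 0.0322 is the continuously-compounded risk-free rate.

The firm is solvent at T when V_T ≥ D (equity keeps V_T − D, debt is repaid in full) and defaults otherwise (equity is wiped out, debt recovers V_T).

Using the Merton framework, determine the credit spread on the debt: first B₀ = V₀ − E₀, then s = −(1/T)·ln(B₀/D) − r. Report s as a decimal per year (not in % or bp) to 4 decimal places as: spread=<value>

Work the structural quantities from V₀ = 484.5161 against face 191.8085:
d₁ = [ln(V₀/D) + (r + σ²/2)T] / (σ√T)
   = [ln(484.5161/191.8085) + (0.0322 + 0.5·0.3770²)·5.2885] / (0.3770·√5.2885)
   = [0.926653 + 0.546114] / 0.866977 = 1.698739
d₂ = d₁ − σ√T = 1.698739 − 0.866977 = 0.831762
N(d₁) = 0.955316,  N(d₂) = 0.797228,  e^(−rT) = 0.843420
E₀ = V₀·N(d₁) − D·e^(−rT)·N(d₂)
   = 484.5161·0.955316 − 191.8085·0.843420·0.797228 = 333.894111
B₀ = V₀ − E₀ = 484.5161 − 333.894111 = 150.621989
spread = −(1/T)·ln(B₀/D) − r = −(1/5.2885)·ln(150.621989/191.8085) − 0.0322 = 0.01350751

spread=0.0135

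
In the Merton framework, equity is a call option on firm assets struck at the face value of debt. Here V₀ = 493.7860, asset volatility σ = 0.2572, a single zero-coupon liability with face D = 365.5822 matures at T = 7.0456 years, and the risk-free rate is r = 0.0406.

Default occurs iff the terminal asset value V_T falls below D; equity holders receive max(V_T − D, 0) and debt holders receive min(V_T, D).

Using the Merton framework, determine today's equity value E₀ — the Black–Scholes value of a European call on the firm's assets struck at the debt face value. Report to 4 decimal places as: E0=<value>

E0=245.4016

With assets at 493.7860 and a single debt payment of 365.5822 at 7.0456 years:
d₁ = [ln(V₀/D) + (r + σ²/2)T] / (σ√T)
   = [ln(493.7860/365.5822) + (0.0406 + 0.5·0.2572²)·7.0456] / (0.2572·√7.0456)
   = [0.300611 + 0.519091] / 0.682700 = 1.200677
d₂ = d₁ − σ√T = 1.200677 − 0.682700 = 0.517977
N(d₁) = 0.885062,  N(d₂) = 0.697763,  e^(−rT) = 0.751224
E₀ = V₀·N(d₁) − D·e^(−rT)·N(d₂)
   = 493.7860·0.885062 − 365.5822·0.751224·0.697763 = 245.401611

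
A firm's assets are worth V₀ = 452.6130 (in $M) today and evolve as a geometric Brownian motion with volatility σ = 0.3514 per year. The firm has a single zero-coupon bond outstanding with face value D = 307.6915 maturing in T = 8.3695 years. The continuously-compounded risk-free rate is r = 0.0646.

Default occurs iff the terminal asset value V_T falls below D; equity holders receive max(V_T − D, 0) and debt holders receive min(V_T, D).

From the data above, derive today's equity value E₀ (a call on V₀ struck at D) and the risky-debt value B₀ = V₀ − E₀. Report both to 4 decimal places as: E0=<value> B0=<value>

Apply the equity-as-call identities (strike 307.6915, horizon 8.3695 years):
d₁ = [ln(V₀/D) + (r + σ²/2)T] / (σ√T)
   = [ln(452.6130/307.6915) + (0.0646 + 0.5·0.3514²)·8.3695] / (0.3514·√8.3695)
   = [0.385940 + 1.057411] / 1.016603 = 1.419778
d₂ = d₁ − σ√T = 1.419778 − 1.016603 = 0.403174
N(d₁) = 0.922164,  N(d₂) = 0.656590,  e^(−rT) = 0.582358
E₀ = V₀·N(d₁) − D·e^(−rT)·N(d₂)
   = 452.6130·0.922164 − 307.6915·0.582358·0.656590 = 299.731158
B₀ = V₀ − E₀ = 452.6130 − 299.731158 = 152.881842

E0=299.7312 B0=152.8818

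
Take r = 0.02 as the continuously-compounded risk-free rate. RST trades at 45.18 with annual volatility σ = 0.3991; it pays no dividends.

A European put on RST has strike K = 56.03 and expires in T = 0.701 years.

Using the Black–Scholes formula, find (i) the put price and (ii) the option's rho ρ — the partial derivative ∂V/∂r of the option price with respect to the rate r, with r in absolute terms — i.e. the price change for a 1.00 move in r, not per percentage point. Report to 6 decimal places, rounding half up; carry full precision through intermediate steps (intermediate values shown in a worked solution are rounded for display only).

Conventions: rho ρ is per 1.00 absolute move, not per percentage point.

price = 12.854977
ρ = -30.175642

σ√T = 0.3991·√0.701 = 0.334149
d₁ = (ln(S/K) + (r+σ²/2)T) / (σ√T) = (ln(45.18/56.03) + (0.02+0.3991²/2)·0.701) / 0.334149 = (-0.215233 + 0.069848) / 0.334149 = -0.435089
d₂ = d₁ − σ√T = -0.435089 − 0.334149 = -0.769239
e^{−rT} = 0.986078
N(−d₁) = 0.668251,  N(−d₂) = 0.779124
Put price V = K·e^{−rT}·N(−d₂) − S·N(−d₁) = 43.046565 − 30.191588 = 12.854977
ρ = −K·T·e^{−rT}·N(−d₂) = -30.175642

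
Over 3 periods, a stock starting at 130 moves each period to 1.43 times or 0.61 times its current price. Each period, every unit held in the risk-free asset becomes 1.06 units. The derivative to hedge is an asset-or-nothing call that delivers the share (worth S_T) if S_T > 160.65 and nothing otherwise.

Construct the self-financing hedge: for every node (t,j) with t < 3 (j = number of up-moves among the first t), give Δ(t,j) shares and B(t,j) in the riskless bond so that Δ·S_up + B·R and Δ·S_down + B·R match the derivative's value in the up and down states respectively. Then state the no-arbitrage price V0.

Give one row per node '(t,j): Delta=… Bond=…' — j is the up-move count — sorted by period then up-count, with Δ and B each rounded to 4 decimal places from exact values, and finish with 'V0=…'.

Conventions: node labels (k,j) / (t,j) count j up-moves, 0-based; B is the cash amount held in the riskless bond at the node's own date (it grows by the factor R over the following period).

(0,0): Delta=1.2186 Bond=-50.1603
(1,0): Delta=1.2911 Bond=-58.9180
(1,1): Delta=1.1932 Bond=-48.4437
(2,0): Delta=0.0000 Bond=0.0000
(2,1): Delta=1.7439 Bond=-113.8034
(2,2): Delta=1.0000 Bond=0.0000
V0=108.2562

Under the risk-neutral measure, an up-move has probability p* = (R−d)/(u−d) = 0.5488 and values discount at R = 1.06.
At maturity the claim pays: V(3,0)=0.0000, V(3,1)=0.0000, V(3,2)=162.1606, V(3,3)=380.1469
  t=2,j=0: stock 48.3730 → up 69.1734 (V=0.0000), down 29.5075 (V=0.0000). Price 0.0000; hedge Δ=0.0000, bond B=0.0000.
  t=2,j=1: stock 113.3990 → up 162.1606 (V=162.1606), down 69.1734 (V=0.0000). Price 83.9534; hedge Δ=1.7439, bond B=-113.8034.
  t=2,j=2: stock 265.8370 → up 380.1469 (V=380.1469), down 162.1606 (V=162.1606). Price 265.8370; hedge Δ=1.0000, bond B=0.0000.
  t=1,j=0: stock 79.3000 → up 113.3990 (V=83.9534), down 48.3730 (V=0.0000). Price 43.4641; hedge Δ=1.2911, bond B=-58.9180.
  t=1,j=1: stock 185.9000 → up 265.8370 (V=265.8370), down 113.3990 (V=83.9534). Price 173.3656; hedge Δ=1.1932, bond B=-48.4437.
  t=0,j=0: stock 130.0000 → up 185.9000 (V=173.3656), down 79.3000 (V=43.4641). Price 108.2562; hedge Δ=1.2186, bond B=-50.1603.
Verification: the root portfolio costs Δ(0,0)·S0 + B(0,0) = 108.2562, matching V0.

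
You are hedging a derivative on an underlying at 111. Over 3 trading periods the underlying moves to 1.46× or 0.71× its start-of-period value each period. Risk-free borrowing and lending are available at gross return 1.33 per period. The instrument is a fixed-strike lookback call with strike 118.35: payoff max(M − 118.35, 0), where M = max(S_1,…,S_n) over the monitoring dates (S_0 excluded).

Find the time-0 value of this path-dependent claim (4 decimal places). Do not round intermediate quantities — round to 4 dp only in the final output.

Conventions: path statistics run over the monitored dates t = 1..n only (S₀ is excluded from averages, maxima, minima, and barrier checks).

Set p* = 0.8267 (from d < R < u); the path-dependent value is the discounted p*-expectation over all price paths.
Enumerate all 2^3 = 8 price paths (U = up ×1.46, D = down ×0.71); each path with k up-moves has probability p*^k·(1−p*)^(3−k).
DDD: M=78.8100, payoff=0.0000, prob=0.005208
UDD: M=162.0600, payoff=43.7100, prob=0.024837
DUD: M=115.0626, payoff=0.0000, prob=0.024837
UUD: M=236.6076, payoff=118.2576, prob=0.118452
DDU: M=81.6944, payoff=0.0000, prob=0.024837
UDU: M=167.9914, payoff=49.6414, prob=0.118452
DUU: M=167.9914, payoff=49.6414, prob=0.118452
UUU: M=345.4471, payoff=227.0971, prob=0.564926
Price = Σ prob·payoff / R^3 = 155.146711 / 2.352637 = 65.9459

price = 65.9459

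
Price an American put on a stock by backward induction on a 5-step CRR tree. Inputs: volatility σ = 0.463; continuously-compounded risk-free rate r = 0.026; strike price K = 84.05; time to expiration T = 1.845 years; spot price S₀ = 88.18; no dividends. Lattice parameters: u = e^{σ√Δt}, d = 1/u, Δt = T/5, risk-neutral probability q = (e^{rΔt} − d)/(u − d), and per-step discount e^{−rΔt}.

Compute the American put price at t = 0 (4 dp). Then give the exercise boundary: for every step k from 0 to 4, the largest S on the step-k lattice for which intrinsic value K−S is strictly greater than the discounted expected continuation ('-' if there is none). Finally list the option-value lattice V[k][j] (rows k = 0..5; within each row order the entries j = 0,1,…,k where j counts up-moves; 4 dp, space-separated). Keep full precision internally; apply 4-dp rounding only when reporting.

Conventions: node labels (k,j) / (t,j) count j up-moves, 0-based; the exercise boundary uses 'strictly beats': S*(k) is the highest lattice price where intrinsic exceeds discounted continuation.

Δt=0.36900  u=1.32479  d=0.75484  q=0.44706  discount=0.99045
step 5 (expiry): payoffs max(K−S,0) = 62.4407 46.1244 17.4883 0.0000 0.0000 0.0000
step 4: (k=4,j=0): S=28.6277, K−S=55.4223, hold=54.6197 ⇒ V=55.4223 exercise | (k=4,j=1): S=50.2433, K−S=33.8067, hold=33.0041 ⇒ V=33.8067 exercise | (k=4,j=2): S=88.1800, K−S=0.0000, hold=9.5776 ⇒ V=9.5776 continue | (k=4,j=3): S=154.7610, K−S=0.0000, hold=0.0000 ⇒ V=0.0000 continue | (k=4,j=4): S=271.6147, K−S=0.0000, hold=0.0000 ⇒ V=0.0000 continue  boundary S*=50.2433
step 3: (k=3,j=0): S=37.9256, K−S=46.1244, hold=45.3219 ⇒ V=46.1244 exercise | (k=3,j=1): S=66.5617, K−S=17.4883, hold=22.7554 ⇒ V=22.7554 continue | (k=3,j=2): S=116.8196, K−S=0.0000, hold=5.2453 ⇒ V=5.2453 continue | (k=3,j=3): S=205.0253, K−S=0.0000, hold=0.0000 ⇒ V=0.0000 continue  boundary S*=37.9256
step 2: (k=2,j=0): S=50.2433, K−S=33.8067, hold=35.3364 ⇒ V=35.3364 continue | (k=2,j=1): S=88.1800, K−S=0.0000, hold=14.7848 ⇒ V=14.7848 continue | (k=2,j=2): S=154.7610, K−S=0.0000, hold=2.8726 ⇒ V=2.8726 continue  boundary S*=-
step 1: (k=1,j=0): S=66.5617, K−S=17.4883, hold=25.8989 ⇒ V=25.8989 continue | (k=1,j=1): S=116.8196, K−S=0.0000, hold=9.3690 ⇒ V=9.3690 continue  boundary S*=-
step 0: (k=0,j=0): S=88.1800, K−S=0.0000, hold=18.3323 ⇒ V=18.3323 continue  boundary S*=-

price = 18.3323
boundary = - - - 37.9256 50.2433
tree:
18.3323
25.8989 9.3690
35.3364 14.7848 2.8726
46.1244 22.7554 5.2453 0.0000
55.4223 33.8067 9.5776 0.0000 0.0000
62.4407 46.1244 17.4883 0.0000 0.0000 0.0000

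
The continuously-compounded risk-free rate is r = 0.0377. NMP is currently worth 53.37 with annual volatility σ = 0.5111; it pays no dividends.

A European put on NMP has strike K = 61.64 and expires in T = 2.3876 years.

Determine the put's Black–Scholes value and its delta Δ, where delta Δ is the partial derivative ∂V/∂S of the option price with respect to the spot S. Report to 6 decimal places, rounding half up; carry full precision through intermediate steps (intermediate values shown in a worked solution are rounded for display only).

price = 18.362433
Δ = -0.372048

σ√T = 0.5111·√2.3876 = 0.789745
d₁ = (ln(S/K) + (r+σ²/2)T) / (σ√T) = (ln(53.37/61.64) + (0.0377+0.5111²/2)·2.3876) / 0.789745 = (-0.144062 + 0.401861) / 0.789745 = 0.326433
d₂ = d₁ − σ√T = 0.326433 − 0.789745 = -0.463312
e^{−rT} = 0.913920
N(−d₁) = 0.372048,  N(−d₂) = 0.678430
Put price V = K·e^{−rT}·N(−d₂) − S·N(−d₁) = 38.218659 − 19.856226 = 18.362433
Δ = −N(−d₁) = -0.372048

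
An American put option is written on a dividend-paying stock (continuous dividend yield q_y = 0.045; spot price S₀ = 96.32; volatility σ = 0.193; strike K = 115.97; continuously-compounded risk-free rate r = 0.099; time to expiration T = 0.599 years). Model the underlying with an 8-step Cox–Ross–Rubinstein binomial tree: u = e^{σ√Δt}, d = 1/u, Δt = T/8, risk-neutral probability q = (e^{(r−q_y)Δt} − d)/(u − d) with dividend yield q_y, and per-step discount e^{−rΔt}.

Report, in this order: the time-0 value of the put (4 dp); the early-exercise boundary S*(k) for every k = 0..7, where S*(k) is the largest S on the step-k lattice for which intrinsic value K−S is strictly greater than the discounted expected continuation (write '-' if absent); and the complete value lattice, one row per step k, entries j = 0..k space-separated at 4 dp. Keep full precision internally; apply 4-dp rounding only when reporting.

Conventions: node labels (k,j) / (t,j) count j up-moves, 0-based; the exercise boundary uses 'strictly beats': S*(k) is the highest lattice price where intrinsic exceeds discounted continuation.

Δt=0.07487, u=1.05423, d=0.94856, q=0.52514, disc=e^(-rΔt)=0.99261
k=8 terminal: V=max(K-S,0) → 52.8406 45.8078 37.9916 29.3047 19.6500 8.9198 0.0000 0.0000 0.0000
k=7: j=0 S=66.5529 intr=49.4171 cont=48.7845 V=49.4171[EX]; j=1 S=73.9671 intr=42.0029 cont=41.3953 V=42.0029[EX]; j=2 S=82.2072 intr=33.7628 cont=33.1829 V=33.7628[EX]; j=3 S=91.3652 intr=24.6048 cont=24.0556 V=24.6048[EX]; j=4 S=101.5435 intr=14.4265 cont=13.9116 V=14.4265[EX]; j=5 S=112.8556 intr=3.1144 cont=4.2044 V=4.2044[hold]; j=6 S=125.4280 intr=0.0000 cont=0.0000 V=0.0000[hold]; j=7 S=139.4009 intr=0.0000 cont=0.0000 V=0.0000[hold]  S*(7)=101.5435
k=6: j=0 S=70.1622 intr=45.8078 cont=45.1874 V=45.8078[EX]; j=1 S=77.9784 intr=37.9916 cont=37.3975 V=37.9916[EX]; j=2 S=86.6653 intr=29.3047 cont=28.7397 V=29.3047[EX]; j=3 S=96.3200 intr=19.6500 cont=19.1175 V=19.6500[EX]; j=4 S=107.0502 intr=8.9198 cont=8.9915 V=8.9915[hold]; j=5 S=118.9759 intr=0.0000 cont=1.9817 V=1.9817[hold]; j=6 S=132.2300 intr=0.0000 cont=0.0000 V=0.0000[hold]  S*(6)=96.3200
k=5: j=0 S=73.9671 intr=42.0029 cont=41.3953 V=42.0029[EX]; j=1 S=82.2072 intr=33.7628 cont=33.1829 V=33.7628[EX]; j=2 S=91.3652 intr=24.6048 cont=24.0556 V=24.6048[EX]; j=3 S=101.5435 intr=14.4265 cont=13.9490 V=14.4265[EX]; j=4 S=112.8556 intr=3.1144 cont=5.2712 V=5.2712[hold]; j=5 S=125.4280 intr=0.0000 cont=0.9341 V=0.9341[hold]  S*(5)=101.5435
k=4: j=0 S=77.9784 intr=37.9916 cont=37.3975 V=37.9916[EX]; j=1 S=86.6653 intr=29.3047 cont=28.7397 V=29.3047[EX]; j=2 S=96.3200 intr=19.6500 cont=19.1175 V=19.6500[EX]; j=3 S=107.0502 intr=8.9198 cont=9.5477 V=9.5477[hold]; j=4 S=118.9759 intr=0.0000 cont=2.9715 V=2.9715[hold]  S*(4)=96.3200
k=3: j=0 S=82.2072 intr=33.7628 cont=33.1829 V=33.7628[EX]; j=1 S=91.3652 intr=24.6048 cont=24.0556 V=24.6048[EX]; j=2 S=101.5435 intr=14.4265 cont=14.2389 V=14.4265[EX]; j=3 S=112.8556 intr=3.1144 cont=6.0492 V=6.0492[hold]  S*(3)=101.5435
k=2: j=0 S=86.6653 intr=29.3047 cont=28.7397 V=29.3047[EX]; j=1 S=96.3200 intr=19.6500 cont=19.1175 V=19.6500[EX]; j=2 S=107.0502 intr=8.9198 cont=9.9532 V=9.9532[hold]  S*(2)=96.3200
k=1: j=0 S=91.3652 intr=24.6048 cont=24.0556 V=24.6048[EX]; j=1 S=101.5435 intr=14.4265 cont=14.4503 V=14.4503[hold]  S*(1)=91.3652
k=0: j=0 S=96.3200 intr=19.6500 cont=19.1299 V=19.6500[EX]  S*(0)=96.3200

price = 19.6500
boundary = 96.3200 91.3652 96.3200 101.5435 96.3200 101.5435 96.3200 101.5435
tree:
19.6500
24.6048 14.4503
29.3047 19.6500 9.9532
33.7628 24.6048 14.4265 6.0492
37.9916 29.3047 19.6500 9.5477 2.9715
42.0029 33.7628 24.6048 14.4265 5.2712 0.9341
45.8078 37.9916 29.3047 19.6500 8.9915 1.9817 0.0000
49.4171 42.0029 33.7628 24.6048 14.4265 4.2044 0.0000 0.0000
52.8406 45.8078 37.9916 29.3047 19.6500 8.9198 0.0000 0.0000 0.0000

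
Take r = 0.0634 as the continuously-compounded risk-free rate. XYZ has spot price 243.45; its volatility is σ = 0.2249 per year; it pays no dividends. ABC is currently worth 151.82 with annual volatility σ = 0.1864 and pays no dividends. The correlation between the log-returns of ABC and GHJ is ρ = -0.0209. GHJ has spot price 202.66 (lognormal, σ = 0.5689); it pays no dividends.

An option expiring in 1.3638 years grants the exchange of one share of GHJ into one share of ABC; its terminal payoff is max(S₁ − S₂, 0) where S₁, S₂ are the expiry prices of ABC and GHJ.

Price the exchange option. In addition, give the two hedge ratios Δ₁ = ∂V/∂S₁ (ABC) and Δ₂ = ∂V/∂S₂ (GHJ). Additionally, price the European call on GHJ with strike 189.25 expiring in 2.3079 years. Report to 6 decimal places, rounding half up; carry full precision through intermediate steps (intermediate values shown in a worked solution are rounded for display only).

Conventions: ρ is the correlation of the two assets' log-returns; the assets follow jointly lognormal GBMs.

exchange price = 27.165621
Δ1 = 0.476521
Δ2 = -0.222934
price(GHJ call K=189.25) = 82.554824

σ_eff = √(σ₁² + σ₂² − 2ρσ₁σ₂) = √(0.1864² + 0.5689² − 2·-0.0209·0.1864·0.5689) = 0.602349
d₁ = (ln(S₁/S₂) + (q₂ − q₁ + σ_eff²/2)T) / (σ_eff√T) = (ln(151.82/202.66) + (0.0 − 0.0 + 0.181412)·1.3638) / 0.703435 = -0.058888
d₂ = d₁ − σ_eff√T = -0.058888 − 0.703435 = -0.762323
N(d₁) = 0.476521,  N(d₂) = 0.222934
V = S₁·e^{−q₁T}·N(d₁) − S₂·e^{−q₂T}·N(d₂) = 72.345365 − 45.179743 = 27.165621
Δ₁ = e^{−q₁T}·N(d₁) = 0.476521;  Δ₂ = −e^{−q₂T}·N(d₂) = -0.222934
[vanilla: GHJ call K=189.25]
σ√T = 0.5689·√2.3079 = 0.864260
d₁ = (ln(S/K) + (r+σ²/2)T) / (σ√T) = (ln(202.66/189.25) + (0.0634+0.5689²/2)·2.3079) / 0.864260 = (0.068461 + 0.519794) / 0.864260 = 0.680645
d₂ = d₁ − σ√T = 0.680645 − 0.864260 = -0.183615
e^{−rT} = 0.863880
N(d₁) = 0.751952,  N(d₂) = 0.427158
price = S·N(d₁) − K·e^{−rT}·N(d₂) = 152.390585 − 69.835761 = 82.554824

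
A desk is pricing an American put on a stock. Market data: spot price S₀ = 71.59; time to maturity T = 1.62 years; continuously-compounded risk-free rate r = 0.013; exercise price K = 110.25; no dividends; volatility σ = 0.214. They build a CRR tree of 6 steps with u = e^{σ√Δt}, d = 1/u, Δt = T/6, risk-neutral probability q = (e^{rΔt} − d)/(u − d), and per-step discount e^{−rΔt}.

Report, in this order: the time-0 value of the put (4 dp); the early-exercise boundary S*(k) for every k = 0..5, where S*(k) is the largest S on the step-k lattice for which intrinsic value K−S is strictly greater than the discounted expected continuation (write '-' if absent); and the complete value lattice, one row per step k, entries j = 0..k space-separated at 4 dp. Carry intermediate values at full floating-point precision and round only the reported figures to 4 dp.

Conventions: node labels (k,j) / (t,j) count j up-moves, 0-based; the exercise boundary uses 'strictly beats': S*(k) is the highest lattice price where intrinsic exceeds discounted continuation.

params: Δt=0.27000 u=1.11762 d=0.89476 q=0.48801 e^(-rΔt)=0.99650
t_6 payoffs: 73.5136 64.3638 52.9351 38.6600 20.8294 0.0000 0.0000
t_5: node(5,0) S=41.0572 payoff=69.1928 vs cont=68.8065 → 69.1928 [stop]  node(5,1) S=51.2832 payoff=58.9668 vs cont=58.5805 → 58.9668 [stop]  node(5,2) S=64.0560 payoff=46.1940 vs cont=45.8077 → 46.1940 [stop]  node(5,3) S=80.0101 payoff=30.2399 vs cont=29.8536 → 30.2399 [stop]  node(5,4) S=99.9378 payoff=10.3122 vs cont=10.6272 → 10.6272 [wait]  node(5,5) S=124.8289 payoff=0.0000 vs cont=0.0000 → 0.0000 [wait]  ⇒ S*(5)=80.0101
t_4: node(4,0) S=45.8862 payoff=64.3638 vs cont=63.9775 → 64.3638 [stop]  node(4,1) S=57.3149 payoff=52.9351 vs cont=52.5488 → 52.9351 [stop]  node(4,2) S=71.5900 payoff=38.6600 vs cont=38.2737 → 38.6600 [stop]  node(4,3) S=89.4206 payoff=20.8294 vs cont=20.5963 → 20.8294 [stop]  node(4,4) S=111.6921 payoff=0.0000 vs cont=5.4220 → 5.4220 [wait]  ⇒ S*(4)=89.4206
t_3: node(3,0) S=51.2832 payoff=58.9668 vs cont=58.5805 → 58.9668 [stop]  node(3,1) S=64.0560 payoff=46.1940 vs cont=45.8077 → 46.1940 [stop]  node(3,2) S=80.0101 payoff=30.2399 vs cont=29.8536 → 30.2399 [stop]  node(3,3) S=99.9378 payoff=10.3122 vs cont=13.2638 → 13.2638 [wait]  ⇒ S*(3)=80.0101
t_2: node(2,0) S=57.3149 payoff=52.9351 vs cont=52.5488 → 52.9351 [stop]  node(2,1) S=71.5900 payoff=38.6600 vs cont=38.2737 → 38.6600 [stop]  node(2,2) S=89.4206 payoff=20.8294 vs cont=21.8785 → 21.8785 [wait]  ⇒ S*(2)=71.5900
t_1: node(1,0) S=64.0560 payoff=46.1940 vs cont=45.8077 → 46.1940 [stop]  node(1,1) S=80.0101 payoff=30.2399 vs cont=30.3638 → 30.3638 [wait]  ⇒ S*(1)=64.0560
t_0: node(0,0) S=71.5900 payoff=38.6600 vs cont=38.3339 → 38.6600 [stop]  ⇒ S*(0)=71.5900

price = 38.6600
boundary = 71.5900 64.0560 71.5900 80.0101 89.4206 80.0101
tree:
38.6600
46.1940 30.3638
52.9351 38.6600 21.8785
58.9668 46.1940 30.2399 13.2638
64.3638 52.9351 38.6600 20.8294 5.4220
69.1928 58.9668 46.1940 30.2399 10.6272 0.0000
73.5136 64.3638 52.9351 38.6600 20.8294 0.0000 0.0000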